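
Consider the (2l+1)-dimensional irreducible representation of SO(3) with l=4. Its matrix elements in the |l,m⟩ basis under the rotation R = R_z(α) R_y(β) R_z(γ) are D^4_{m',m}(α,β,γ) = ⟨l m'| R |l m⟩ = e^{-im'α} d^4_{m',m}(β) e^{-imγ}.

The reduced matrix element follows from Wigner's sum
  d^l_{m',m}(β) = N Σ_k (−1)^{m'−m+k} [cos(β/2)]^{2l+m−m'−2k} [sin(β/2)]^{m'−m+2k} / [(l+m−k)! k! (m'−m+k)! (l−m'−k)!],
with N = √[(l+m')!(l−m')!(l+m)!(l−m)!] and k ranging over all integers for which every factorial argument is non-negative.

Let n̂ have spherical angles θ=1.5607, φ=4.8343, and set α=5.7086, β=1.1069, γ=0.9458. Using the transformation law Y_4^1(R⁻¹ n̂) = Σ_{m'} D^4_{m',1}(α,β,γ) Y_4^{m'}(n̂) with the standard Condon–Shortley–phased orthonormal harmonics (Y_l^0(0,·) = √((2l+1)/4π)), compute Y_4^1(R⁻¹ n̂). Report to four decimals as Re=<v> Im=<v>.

Need the full column D^4_{m',1} for m'=−4..4 at α=5.7086, β=1.1069, γ=0.9458.
cos(β/2)=0.850716, sin(β/2)=0.525625
d^4_{-4,1}: single k=5 term ⇒ +0.184854;  D = -0.183883+0.018923i
d^4_{-3,1}: k∈[4..5] ⇒ +0.528887 -0.121143 = +0.407744;  D = -0.363155-0.185402i
d^4_{-2,1}: k∈[3..5] ⇒ +0.915097 -0.524013 +0.040009 = +0.431093;  D = -0.215762-0.373214i
d^4_{-1,1}: k∈[2..5] ⇒ +1.047275 -1.199403 +0.228938 -0.005827 = +0.070984;  D = +0.003577-0.070893i
d^4_{0,1}: k∈[1..4] ⇒ +0.758026 -1.736275 +0.662829 -0.042173 = -0.357593;  D = -0.209225+0.289995i
d^4_{1,1}: k∈[0..3] ⇒ +0.274333 -1.570912 +1.199403 -0.152625 = -0.249802;  D = -0.232788+0.090615i
d^4_{2,1}: k∈[0..2] ⇒ -0.719127 +1.372646 -0.349342 = +0.304178;  D = +0.297909+0.061435i
d^4_{3,1}: k∈[0..1] ⇒ +0.831249 -0.528887 = +0.302362;  D = +0.215387+0.212205i
d^4_{4,1}: single k=0 term ⇒ -0.484224;  D = -0.104847-0.472737i
Y_4^{m'}(θ=1.5607,φ=4.8343) and Σ D·Y over m':
  (-0.1839+0.0189i)·(+0.3909-0.2073i)  (-0.3632-0.1854i)·(-0.0045-0.0118i)  (-0.2158-0.3732i)·(+0.3244-0.0807i)  (+0.0036-0.0709i)·(-0.0017-0.0142i)  (-0.2092+0.2900i)·(+0.3170+0.0000i)  (-0.2328+0.0906i)·(+0.0017-0.0142i)  (+0.2979+0.0614i)·(+0.3244+0.0807i)  (+0.2154+0.2122i)·(+0.0045-0.0118i)  (-0.1048-0.4727i)·(+0.3909+0.2073i)
Y_4^1(R⁻¹ n̂) = -0.082892-0.121660i

Re=-0.0829 Im=-0.1217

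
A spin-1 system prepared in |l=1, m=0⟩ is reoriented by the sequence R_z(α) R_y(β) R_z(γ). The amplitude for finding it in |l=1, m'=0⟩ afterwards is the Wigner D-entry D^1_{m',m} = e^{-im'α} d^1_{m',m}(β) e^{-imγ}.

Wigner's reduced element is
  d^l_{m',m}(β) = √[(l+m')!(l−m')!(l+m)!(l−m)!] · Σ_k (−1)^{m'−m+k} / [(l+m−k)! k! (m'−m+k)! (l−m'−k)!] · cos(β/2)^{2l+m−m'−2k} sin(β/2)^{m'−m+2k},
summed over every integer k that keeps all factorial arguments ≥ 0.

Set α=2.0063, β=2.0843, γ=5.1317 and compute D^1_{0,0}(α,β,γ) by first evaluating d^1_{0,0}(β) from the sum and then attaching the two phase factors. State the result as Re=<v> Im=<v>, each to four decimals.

Split into d^1_{0,0}(β=2.0843) × two z-phases.
Half-angle: c=0.504365, s=0.863491. N=√(1·1·1·1)=1.000000
Admissible k: 0..1 (factorial args all ≥0)
  k=0: (−1)^0·1.0000/(1)·0.5044^2·0.8635^0 = +0.254384
  k=1: (−1)^1·1.0000/(1)·0.5044^0·0.8635^2 = -0.745616
d^1_{0,0}(2.0843) = +0.254384 -0.745616 = -0.491232
D = (+1.000000+0.000000i)·(-0.491232)·(+1.000000+0.000000i) = -0.491232+0.000000i

Re=-0.4912 Im=0.0000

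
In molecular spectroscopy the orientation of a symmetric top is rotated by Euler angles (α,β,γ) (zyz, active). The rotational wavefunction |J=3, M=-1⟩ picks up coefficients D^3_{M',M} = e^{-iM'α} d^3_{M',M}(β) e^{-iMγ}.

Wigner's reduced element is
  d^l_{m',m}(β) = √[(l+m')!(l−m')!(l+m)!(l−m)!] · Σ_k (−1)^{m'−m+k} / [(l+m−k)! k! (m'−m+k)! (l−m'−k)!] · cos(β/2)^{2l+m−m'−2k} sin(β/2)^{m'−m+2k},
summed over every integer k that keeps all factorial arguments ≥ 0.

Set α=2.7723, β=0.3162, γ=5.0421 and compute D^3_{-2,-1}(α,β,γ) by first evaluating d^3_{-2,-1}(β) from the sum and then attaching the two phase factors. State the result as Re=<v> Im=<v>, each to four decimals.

D^3_{-2,-1}(2.7723,0.3162,5.0421) = e^{-i·-2·2.7723}·d^3_{-2,-1}(0.3162)·e^{-i·-1·5.0421}. Compute d first:
Half-angle: c=0.987528, s=0.157442. N=√(1·120·2·24)=75.894664
k: max(0,(-1)−(-2))=1 … min(3+(-1),3−(-2))=2
  k=1: (−1)^0·75.8947/(24)·0.9875^5·0.1574^1 = +0.467594
  k=2: (−1)^1·75.8947/(12)·0.9875^3·0.1574^3 = -0.023771
d^3_{-2,-1}(0.3162) = +0.467594 -0.023771 = +0.443823
Attach z-rotation phases: D = e^{-i(-2)(2.7723)}·(+0.443823)·e^{-i(-1)(5.0421)} = -0.176454-0.407238i

Re=-0.1765 Im=-0.4072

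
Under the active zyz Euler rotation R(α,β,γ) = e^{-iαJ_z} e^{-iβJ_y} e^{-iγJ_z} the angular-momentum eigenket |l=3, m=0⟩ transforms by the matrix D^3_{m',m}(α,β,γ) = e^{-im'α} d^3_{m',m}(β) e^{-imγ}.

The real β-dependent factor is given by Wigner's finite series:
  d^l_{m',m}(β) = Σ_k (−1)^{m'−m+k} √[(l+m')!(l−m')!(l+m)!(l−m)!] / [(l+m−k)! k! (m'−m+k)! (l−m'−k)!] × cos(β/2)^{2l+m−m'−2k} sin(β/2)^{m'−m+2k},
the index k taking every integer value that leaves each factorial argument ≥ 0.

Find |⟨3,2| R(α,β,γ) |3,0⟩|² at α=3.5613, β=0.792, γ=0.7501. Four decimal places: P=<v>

P=0.2374

Split into d^3_{2,0}(β=0.792) × two z-phases.
With c≡cos(β/2)=0.922611 and s≡sin(β/2)=0.385731, N=[120·1·6·6]^{1/2}=65.726707
k∈{0,1} keeps every argument non-negative
  k=0: (−1)^2·65.7267/(12)·0.9226^4·0.3857^2 = +0.590479
  k=1: (−1)^3·65.7267/(12)·0.9226^2·0.3857^4 = -0.103213
d^3_{2,0}(0.792) = +0.590479 -0.103213 = +0.487266
|D^3_{2,0}|² = |d^3_{2,0}(β)|² = (+0.487266)² = 0.237428 (the z-rotation phases have unit modulus)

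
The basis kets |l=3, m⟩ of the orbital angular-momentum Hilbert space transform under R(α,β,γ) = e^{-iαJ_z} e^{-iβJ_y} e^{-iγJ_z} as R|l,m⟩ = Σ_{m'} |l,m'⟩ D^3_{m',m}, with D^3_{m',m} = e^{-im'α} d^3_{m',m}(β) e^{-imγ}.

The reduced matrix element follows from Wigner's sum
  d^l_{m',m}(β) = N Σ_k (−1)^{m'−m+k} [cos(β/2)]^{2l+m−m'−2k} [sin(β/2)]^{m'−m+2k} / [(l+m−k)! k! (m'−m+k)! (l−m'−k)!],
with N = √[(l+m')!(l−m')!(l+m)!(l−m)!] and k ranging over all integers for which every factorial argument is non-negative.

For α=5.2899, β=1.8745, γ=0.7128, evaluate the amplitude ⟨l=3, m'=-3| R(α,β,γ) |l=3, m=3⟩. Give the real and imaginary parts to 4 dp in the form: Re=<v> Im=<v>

Re=0.1082 Im=0.2518

D^3_{-3,3}(5.2899,1.8745,0.7128) = e^{-i·-3·5.2899}·d^3_{-3,3}(1.8745)·e^{-i·3·0.7128}. Compute d first:
Half-angle: c=0.592007, s=0.805933. N=√(1·720·720·1)=720.000000
Admissible k: 6..6 (factorial args all ≥0)
  k=6: (−1)^0·720.0000/(720)·0.5920^0·0.8059^6 = +0.274027
d^3_{-3,3}(1.8745) = +0.274027
Phases: e^{-i·(-3)·5.2899}=-0.986949-0.161033i, e^{-i·(3)·0.7128}=-0.537613-0.843192i ⇒ D=+0.108190+0.251766i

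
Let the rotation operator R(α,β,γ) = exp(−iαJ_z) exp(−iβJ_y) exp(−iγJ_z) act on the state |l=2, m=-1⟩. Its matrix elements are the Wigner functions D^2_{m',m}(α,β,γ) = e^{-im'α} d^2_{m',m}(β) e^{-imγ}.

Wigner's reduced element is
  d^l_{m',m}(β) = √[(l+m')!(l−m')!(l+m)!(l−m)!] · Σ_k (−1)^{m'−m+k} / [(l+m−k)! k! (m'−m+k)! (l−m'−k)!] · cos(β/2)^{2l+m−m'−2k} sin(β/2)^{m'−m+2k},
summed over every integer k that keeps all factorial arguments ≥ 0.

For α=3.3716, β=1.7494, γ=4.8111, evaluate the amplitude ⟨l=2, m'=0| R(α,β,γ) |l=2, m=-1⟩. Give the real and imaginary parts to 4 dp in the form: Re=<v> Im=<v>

First d^2_{0,-1}(β=1.7494), then the phase factors e^{-i(0)α} and e^{-i(-1)γ}:
With c≡cos(β/2)=0.641227 and s≡sin(β/2)=0.767351, N=[2·2·1·6]^{1/2}=4.898979
k: max(0,(-1)−(0))=0 … min(2+(-1),2−(0))=1
  k=0: (−1)^1·4.8990/(2)·0.6412^3·0.7674^1 = -0.495570
  k=1: (−1)^2·4.8990/(2)·0.6412^1·0.7674^3 = +0.709692
d^2_{0,-1}(1.7494) = -0.495570 +0.709692 = +0.214122
Attach z-rotation phases: D = e^{-i(0)(3.3716)}·(+0.214122)·e^{-i(-1)(4.8111)} = +0.021102-0.213079i

Re=0.0211 Im=-0.2131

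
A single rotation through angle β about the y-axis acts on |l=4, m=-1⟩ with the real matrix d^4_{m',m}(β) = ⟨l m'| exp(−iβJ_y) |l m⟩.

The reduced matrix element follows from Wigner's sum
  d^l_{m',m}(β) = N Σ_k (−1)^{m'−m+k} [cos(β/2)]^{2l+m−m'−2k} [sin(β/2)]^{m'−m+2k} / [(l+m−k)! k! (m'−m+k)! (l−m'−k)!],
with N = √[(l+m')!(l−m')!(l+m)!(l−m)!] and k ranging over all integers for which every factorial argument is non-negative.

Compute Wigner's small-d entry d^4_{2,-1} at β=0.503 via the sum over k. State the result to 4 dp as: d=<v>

d=-0.1676

d^4_{2,-1}(β=0.503) via Wigner's sum:
Half-angle: c=0.968540, s=0.248857. N=√(720·2·6·120)=1018.233765
k: max(0,(-1)−(2))=0 … min(4+(-1),4−(2))=2
  k=0: (−1)^3·1018.2338/(72)·0.9685^5·0.2489^3 = -0.185760
  k=1: (−1)^4·1018.2338/(48)·0.9685^3·0.2489^5 = +0.018395
  k=2: (−1)^5·1018.2338/(240)·0.9685^1·0.2489^7 = -0.000243
d^4_{2,-1}(0.503) = -0.185760 +0.018395 -0.000243 = -0.167608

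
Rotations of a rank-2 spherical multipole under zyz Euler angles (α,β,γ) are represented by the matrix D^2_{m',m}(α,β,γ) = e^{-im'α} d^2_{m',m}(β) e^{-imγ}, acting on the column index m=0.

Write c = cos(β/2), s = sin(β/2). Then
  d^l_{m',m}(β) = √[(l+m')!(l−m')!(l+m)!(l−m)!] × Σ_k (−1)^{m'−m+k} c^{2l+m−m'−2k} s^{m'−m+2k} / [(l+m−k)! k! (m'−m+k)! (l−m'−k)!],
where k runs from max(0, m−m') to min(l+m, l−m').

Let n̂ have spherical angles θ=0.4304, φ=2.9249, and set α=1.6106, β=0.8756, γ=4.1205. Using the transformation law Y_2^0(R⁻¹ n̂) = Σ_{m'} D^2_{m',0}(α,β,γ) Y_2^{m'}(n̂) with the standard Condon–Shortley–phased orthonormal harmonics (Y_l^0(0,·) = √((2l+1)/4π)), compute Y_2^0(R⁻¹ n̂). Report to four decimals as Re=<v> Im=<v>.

Re=0.1010 Im=0.0000

Need the full column D^2_{m',0} for m'=−2..2 at α=1.6106, β=0.8756, γ=4.1205.
cos(β/2)=0.905687, sin(β/2)=0.423948
d^2_{-2,0}: single k=2 term ⇒ +0.361124;  D = -0.359981-0.028718i
d^2_{-1,0}: k∈[1..2] ⇒ +0.771475 -0.169041 = +0.602434;  D = -0.023973+0.601957i
d^2_{0,0}: k∈[0..2] ⇒ +0.672840 -0.589713 +0.032304 = +0.115430;  D = +0.115430+0.000000i
d^2_{1,0}: k∈[0..1] ⇒ -0.771475 +0.169041 = -0.602434;  D = +0.023973+0.601957i
d^2_{2,0}: single k=0 term ⇒ +0.361124;  D = -0.359981+0.028718i
Y_2^{m'}(θ=0.4304,φ=2.9249) and Σ D·Y over m':
  (-0.3600-0.0287i)·(+0.0610+0.0282i)  (-0.0240+0.6020i)·(-0.2861-0.0630i)  (+0.1154+0.0000i)·(+0.4661+0.0000i)  (+0.0240+0.6020i)·(+0.2861-0.0630i)  (-0.3600+0.0287i)·(+0.0610-0.0282i)
Y_2^0(R⁻¹ n̂) = +0.101024+0.000000i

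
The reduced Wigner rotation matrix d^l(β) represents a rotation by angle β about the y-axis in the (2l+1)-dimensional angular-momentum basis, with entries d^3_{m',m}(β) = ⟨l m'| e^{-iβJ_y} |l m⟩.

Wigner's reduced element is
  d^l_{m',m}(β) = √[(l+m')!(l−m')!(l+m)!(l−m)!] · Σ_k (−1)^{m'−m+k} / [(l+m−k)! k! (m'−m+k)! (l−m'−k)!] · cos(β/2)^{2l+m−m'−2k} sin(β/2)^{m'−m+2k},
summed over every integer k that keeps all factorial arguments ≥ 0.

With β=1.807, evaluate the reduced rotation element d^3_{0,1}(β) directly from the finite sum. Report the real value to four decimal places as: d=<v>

d=-0.3057

d^3_{0,1}(β=1.807) via Wigner's sum:
Half-angle: c=0.618865, s=0.785498. N=√(6·6·24·2)=41.569219
k∈{1,2,3} keeps every argument non-negative
  k=1: (−1)^0·41.5692/(12)·0.6189^5·0.7855^1 = +0.247009
  k=2: (−1)^1·41.5692/(4)·0.6189^3·0.7855^3 = -1.193805
  k=3: (−1)^2·41.5692/(12)·0.6189^1·0.7855^5 = +0.641078
d^3_{0,1}(1.807) = +0.247009 -1.193805 +0.641078 = -0.305718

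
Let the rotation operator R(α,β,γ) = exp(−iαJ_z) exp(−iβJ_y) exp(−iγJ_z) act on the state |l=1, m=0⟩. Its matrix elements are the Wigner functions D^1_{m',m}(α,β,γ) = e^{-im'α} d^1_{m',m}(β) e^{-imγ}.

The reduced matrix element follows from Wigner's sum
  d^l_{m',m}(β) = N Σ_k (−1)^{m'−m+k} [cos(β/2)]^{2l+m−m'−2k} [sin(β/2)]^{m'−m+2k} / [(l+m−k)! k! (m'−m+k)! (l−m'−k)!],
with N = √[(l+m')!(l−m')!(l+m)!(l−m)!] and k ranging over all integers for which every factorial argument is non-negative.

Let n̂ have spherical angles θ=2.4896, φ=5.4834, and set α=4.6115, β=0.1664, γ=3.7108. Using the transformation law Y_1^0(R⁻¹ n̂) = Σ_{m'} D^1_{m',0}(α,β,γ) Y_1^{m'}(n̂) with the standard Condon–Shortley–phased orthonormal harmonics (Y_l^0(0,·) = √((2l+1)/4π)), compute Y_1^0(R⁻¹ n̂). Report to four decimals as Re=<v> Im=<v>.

Re=-0.3514 Im=0.0000

Need the full column D^1_{m',0} for m'=−1..1 at α=4.6115, β=0.1664, γ=3.7108.
cos(β/2)=0.996541, sin(β/2)=0.083104
d^1_{-1,0}: single k=1 term ⇒ +0.117120;  D = -0.011796-0.116525i
d^1_{0,0}: k∈[0..1] ⇒ +0.993094 -0.006906 = +0.986187;  D = +0.986187+0.000000i
d^1_{1,0}: single k=0 term ⇒ -0.117120;  D = +0.011796-0.116525i
Y_1^{m'}(θ=2.4896,φ=5.4834) and Σ D·Y over m':
  (-0.0118-0.1165i)·(+0.1461+0.1504i)  (+0.9862+0.0000i)·(-0.3884+0.0000i)  (+0.0118-0.1165i)·(-0.1461+0.1504i)
Y_1^0(R⁻¹ n̂) = -0.351421+0.000000i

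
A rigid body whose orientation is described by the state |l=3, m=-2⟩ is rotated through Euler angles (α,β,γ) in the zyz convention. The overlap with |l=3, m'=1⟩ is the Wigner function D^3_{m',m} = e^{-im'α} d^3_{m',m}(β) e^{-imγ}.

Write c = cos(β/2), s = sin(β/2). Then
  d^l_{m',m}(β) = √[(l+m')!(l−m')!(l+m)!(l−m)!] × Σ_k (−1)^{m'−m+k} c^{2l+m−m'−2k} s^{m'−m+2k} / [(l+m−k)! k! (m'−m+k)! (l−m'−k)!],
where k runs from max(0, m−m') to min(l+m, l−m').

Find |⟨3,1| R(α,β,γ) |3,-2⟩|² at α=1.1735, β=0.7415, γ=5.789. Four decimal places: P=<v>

D^3_{1,-2}(1.1735,0.7415,5.789) = e^{-i·1·1.1735}·d^3_{1,-2}(0.7415)·e^{-i·-2·5.789}. Compute d first:
c=cos(0.7415/2)=0.932056, s=sin(0.7415/2)=0.362315; N=√[24·2·1·120]=75.894664
k∈{0,1} keeps every argument non-negative
  k=0: (−1)^3·75.8947/(12)·0.9321^3·0.3623^3 = -0.243564
  k=1: (−1)^4·75.8947/(24)·0.9321^1·0.3623^5 = +0.018402
d^3_{1,-2}(0.7415) = -0.243564 +0.018402 = -0.225162
|D^3_{1,-2}|² = |d^3_{1,-2}(β)|² = (-0.225162)² = 0.050698 (the z-rotation phases have unit modulus)

P=0.0507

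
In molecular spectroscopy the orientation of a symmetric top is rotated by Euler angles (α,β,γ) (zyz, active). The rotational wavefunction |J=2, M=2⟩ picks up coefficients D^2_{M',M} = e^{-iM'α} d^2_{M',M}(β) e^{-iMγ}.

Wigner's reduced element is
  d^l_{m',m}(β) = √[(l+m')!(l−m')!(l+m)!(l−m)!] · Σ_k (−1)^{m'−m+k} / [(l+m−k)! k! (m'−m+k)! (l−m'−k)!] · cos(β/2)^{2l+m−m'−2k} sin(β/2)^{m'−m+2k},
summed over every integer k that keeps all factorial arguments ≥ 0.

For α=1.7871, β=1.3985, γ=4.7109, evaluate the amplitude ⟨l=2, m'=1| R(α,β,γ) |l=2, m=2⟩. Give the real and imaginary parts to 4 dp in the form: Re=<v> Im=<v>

First d^2_{1,2}(β=1.3985), then the phase factors e^{-i(1)α} and e^{-i(2)γ}:
With c≡cos(β/2)=0.765325 and s≡sin(β/2)=0.643644, N=[6·1·24·1]^{1/2}=12.000000
Admissible k: 1..1 (factorial args all ≥0)
  k=1: (−1)^0·12.0000/(6)·0.7653^3·0.6436^1 = +0.577050
d^2_{1,2}(1.3985) = +0.577050
Attach z-rotation phases: D = e^{-i(1)(1.7871)}·(+0.577050)·e^{-i(2)(4.7109)} = +0.122168+0.563970i

Re=0.1222 Im=0.5640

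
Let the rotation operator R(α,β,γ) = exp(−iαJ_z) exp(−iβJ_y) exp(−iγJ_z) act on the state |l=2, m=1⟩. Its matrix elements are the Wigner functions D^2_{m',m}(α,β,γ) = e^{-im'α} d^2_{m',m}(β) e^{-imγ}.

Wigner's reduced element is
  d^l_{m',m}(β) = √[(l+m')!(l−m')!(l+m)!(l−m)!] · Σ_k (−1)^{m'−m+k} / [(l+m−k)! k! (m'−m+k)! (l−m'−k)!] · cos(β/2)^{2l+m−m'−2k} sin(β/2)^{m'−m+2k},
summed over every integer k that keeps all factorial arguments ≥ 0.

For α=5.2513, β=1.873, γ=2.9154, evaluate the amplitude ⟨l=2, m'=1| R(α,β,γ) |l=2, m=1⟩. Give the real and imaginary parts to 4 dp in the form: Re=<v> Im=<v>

Re=0.1724 Im=0.5331

D^2_{1,1}(5.2513,1.873,2.9154) = e^{-i·1·5.2513}·d^2_{1,1}(1.873)·e^{-i·1·2.9154}. Compute d first:
Half-angle: c=0.592611, s=0.805489. N=√(6·1·6·1)=6.000000
k∈{0,1} keeps every argument non-negative
  k=0: (−1)^0·6.0000/(6)·0.5926^4·0.8055^0 = +0.123333
  k=1: (−1)^1·6.0000/(2)·0.5926^2·0.8055^2 = -0.683565
d^2_{1,1}(1.873) = +0.123333 -0.683565 = -0.560232
Phases: e^{-i·(1)·5.2513}=+0.513202+0.858268i, e^{-i·(1)·2.9154}=-0.974527-0.224269i ⇒ D=+0.172353+0.533061i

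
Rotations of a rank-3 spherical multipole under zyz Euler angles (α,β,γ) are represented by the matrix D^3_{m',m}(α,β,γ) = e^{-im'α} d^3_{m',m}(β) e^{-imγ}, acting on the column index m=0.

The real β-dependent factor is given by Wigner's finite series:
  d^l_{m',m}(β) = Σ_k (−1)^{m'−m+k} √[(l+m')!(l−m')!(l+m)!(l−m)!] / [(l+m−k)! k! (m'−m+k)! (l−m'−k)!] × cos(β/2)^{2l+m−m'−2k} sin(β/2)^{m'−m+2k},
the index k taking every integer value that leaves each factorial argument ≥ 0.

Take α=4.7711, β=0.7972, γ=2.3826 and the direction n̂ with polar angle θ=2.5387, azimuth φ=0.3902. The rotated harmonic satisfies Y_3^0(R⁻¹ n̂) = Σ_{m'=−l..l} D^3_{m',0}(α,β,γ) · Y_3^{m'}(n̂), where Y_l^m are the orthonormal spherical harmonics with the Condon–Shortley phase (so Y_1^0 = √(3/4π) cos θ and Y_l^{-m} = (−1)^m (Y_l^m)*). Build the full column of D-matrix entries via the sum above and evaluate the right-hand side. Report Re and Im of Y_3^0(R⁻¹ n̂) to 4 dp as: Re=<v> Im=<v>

Need the full column D^3_{m',0} for m'=−3..3 at α=4.7711, β=0.7972, γ=2.3826.
cos(β/2)=0.921605, sin(β/2)=0.388128
d^3_{-3,0}: single k=3 term ⇒ +0.204680;  D = -0.035865+0.201514i
d^3_{-2,0}: k∈[2..3] ⇒ +0.595239 -0.105573 = +0.489666;  D = -0.486294-0.057366i
d^3_{-1,0}: k∈[1..3] ⇒ +0.893904 -0.475634 +0.028120 = +0.446389;  D = +0.026193-0.445620i
d^3_{0,0}: k∈[0..3] ⇒ +0.612731 -0.978078 +0.173474 -0.003419 = -0.195291;  D = -0.195291+0.000000i
d^3_{1,0}: k∈[0..2] ⇒ -0.893904 +0.475634 -0.028120 = -0.446389;  D = -0.026193-0.445620i
d^3_{2,0}: k∈[0..1] ⇒ +0.595239 -0.105573 = +0.489666;  D = -0.486294+0.057366i
d^3_{3,0}: single k=0 term ⇒ -0.204680;  D = +0.035865+0.201514i
Y_3^{m'}(θ=2.5387,φ=0.3902) and Σ D·Y over m':
  (-0.0359+0.2015i)·(+0.0296-0.0701i)  (-0.4863-0.0574i)·(-0.1923+0.1904i)  (+0.0262-0.4456i)·(+0.4055-0.1668i)  (-0.1953+0.0000i)·(-0.1206+0.0000i)  (-0.0262-0.4456i)·(-0.4055-0.1668i)  (-0.4863+0.0574i)·(-0.1923-0.1904i)  (+0.0359+0.2015i)·(-0.0296-0.0701i)
Y_3^0(R⁻¹ n̂) = +0.131194+0.000000i

Re=0.1312 Im=0.0000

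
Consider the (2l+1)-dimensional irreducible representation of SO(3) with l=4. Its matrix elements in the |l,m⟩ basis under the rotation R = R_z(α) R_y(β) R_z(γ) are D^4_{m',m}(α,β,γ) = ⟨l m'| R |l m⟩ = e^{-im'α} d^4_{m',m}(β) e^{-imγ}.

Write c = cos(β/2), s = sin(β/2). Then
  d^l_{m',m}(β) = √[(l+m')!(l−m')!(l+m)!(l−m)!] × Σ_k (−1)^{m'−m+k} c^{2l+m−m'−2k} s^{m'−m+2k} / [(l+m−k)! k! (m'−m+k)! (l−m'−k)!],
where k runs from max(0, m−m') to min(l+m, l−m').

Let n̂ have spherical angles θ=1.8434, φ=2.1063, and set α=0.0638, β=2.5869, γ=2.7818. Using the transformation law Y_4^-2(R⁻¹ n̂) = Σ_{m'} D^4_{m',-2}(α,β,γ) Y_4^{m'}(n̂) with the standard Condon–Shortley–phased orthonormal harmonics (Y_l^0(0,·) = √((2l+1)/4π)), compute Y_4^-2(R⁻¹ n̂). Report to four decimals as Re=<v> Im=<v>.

Re=0.3131 Im=0.1177

Need the full column D^4_{m',-2} for m'=−4..4 at α=0.0638, β=2.5869, γ=2.7818.
cos(β/2)=0.273804, sin(β/2)=0.961785
d^4_{-4,-2}: single k=2 term ⇒ +0.002062;  D = +0.001844-0.000924i
d^4_{-3,-2}: k∈[1..2] ⇒ +0.000415 -0.015368 = -0.014953;  D = -0.012915+0.007536i
d^4_{-2,-2}: k∈[0..2] ⇒ +0.000032 -0.004677 +0.072138 = +0.067493;  D = +0.056008-0.037662i
d^4_{-1,-2}: k∈[0..2] ⇒ -0.000471 +0.029043 -0.238906 = -0.210334;  D = -0.166704+0.128258i
d^4_{0,-2}: k∈[0..2] ⇒ +0.003698 -0.121665 +0.562952 = +0.444985;  D = +0.334664-0.293277i
d^4_{1,-2}: k∈[0..2] ⇒ -0.019362 +0.358359 -0.884349 = -0.545353;  D = -0.386398+0.384845i
d^4_{2,-2}: k∈[0..2] ⇒ +0.072138 -0.712084 +0.732193 = +0.092247;  D = +0.061077-0.069132i
d^4_{3,-2}: k∈[0..1] ⇒ -0.189626 +0.779923 = +0.590297;  D = +0.361833-0.466399i
d^4_{4,-2}: single k=0 term ⇒ +0.313999;  D = +0.176262-0.259860i
Y_4^{m'}(θ=1.8434,φ=2.1063) and Σ D·Y over m':
  (+0.0018-0.0009i)·(-0.2058-0.3203i)  (-0.0129+0.0075i)·(-0.3008+0.0107i)  (+0.0560-0.0377i)·(+0.0732-0.1341i)  (-0.1667+0.1283i)·(-0.1560-0.2630i)  (+0.3347-0.2933i)·(+0.1068+0.0000i)  (-0.3864+0.3848i)·(+0.1560-0.2630i)  (+0.0611-0.0691i)·(+0.0732+0.1341i)  (+0.3618-0.4664i)·(+0.3008+0.0107i)  (+0.1763-0.2599i)·(-0.2058+0.3203i)
Y_4^-2(R⁻¹ n̂) = +0.313113+0.117735i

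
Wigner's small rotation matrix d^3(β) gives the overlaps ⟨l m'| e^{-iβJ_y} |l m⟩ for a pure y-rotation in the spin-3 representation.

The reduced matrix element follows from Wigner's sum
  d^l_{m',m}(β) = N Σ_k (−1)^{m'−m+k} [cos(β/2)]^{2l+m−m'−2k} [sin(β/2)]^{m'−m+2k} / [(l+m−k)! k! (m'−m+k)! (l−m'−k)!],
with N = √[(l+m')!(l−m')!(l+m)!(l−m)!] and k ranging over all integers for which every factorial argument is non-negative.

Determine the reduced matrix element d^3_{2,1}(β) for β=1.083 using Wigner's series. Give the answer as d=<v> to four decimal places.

d^3_{2,1}(β=1.083) via Wigner's sum:
With c≡cos(β/2)=0.856937 and s≡sin(β/2)=0.515422, N=[120·1·24·2]^{1/2}=75.894664
k∈{0,1} keeps every argument non-negative
  k=0: (−1)^1·75.8947/(24)·0.8569^5·0.5154^1 = -0.753193
  k=1: (−1)^2·75.8947/(12)·0.8569^3·0.5154^3 = +0.544960
d^3_{2,1}(1.083) = -0.753193 +0.544960 = -0.208233

d=-0.2082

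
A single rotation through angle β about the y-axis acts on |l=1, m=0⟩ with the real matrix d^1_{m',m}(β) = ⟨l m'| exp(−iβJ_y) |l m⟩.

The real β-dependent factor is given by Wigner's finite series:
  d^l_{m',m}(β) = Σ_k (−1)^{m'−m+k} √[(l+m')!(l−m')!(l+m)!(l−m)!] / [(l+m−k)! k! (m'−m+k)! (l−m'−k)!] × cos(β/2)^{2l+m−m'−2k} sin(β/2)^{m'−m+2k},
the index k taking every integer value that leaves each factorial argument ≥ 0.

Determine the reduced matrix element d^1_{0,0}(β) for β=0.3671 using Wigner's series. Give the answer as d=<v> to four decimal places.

d^1_{0,0}(β=0.3671) via Wigner's sum:
Half-angle: c=0.983202, s=0.182521. N=√(1·1·1·1)=1.000000
The bounds max(0,m−m')=0 and min(l+m,l−m')=1 give 2 terms
  k=0: (−1)^0·1.0000/(1)·0.9832^2·0.1825^0 = +0.966686
  k=1: (−1)^1·1.0000/(1)·0.9832^0·0.1825^2 = -0.033314
d^1_{0,0}(0.3671) = +0.966686 -0.033314 = +0.933372

d=0.9334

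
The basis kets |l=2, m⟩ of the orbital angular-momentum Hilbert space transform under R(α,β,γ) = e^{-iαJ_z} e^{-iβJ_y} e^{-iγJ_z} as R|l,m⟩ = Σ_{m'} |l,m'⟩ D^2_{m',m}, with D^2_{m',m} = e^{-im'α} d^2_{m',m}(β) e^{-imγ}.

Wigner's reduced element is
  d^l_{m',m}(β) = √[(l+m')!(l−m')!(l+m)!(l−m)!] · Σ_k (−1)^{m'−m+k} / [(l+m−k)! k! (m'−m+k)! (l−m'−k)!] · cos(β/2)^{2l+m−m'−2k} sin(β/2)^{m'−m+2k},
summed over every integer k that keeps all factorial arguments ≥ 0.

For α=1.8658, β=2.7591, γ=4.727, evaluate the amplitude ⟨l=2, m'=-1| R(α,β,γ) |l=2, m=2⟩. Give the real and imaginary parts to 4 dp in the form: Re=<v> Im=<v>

Split into d^2_{-1,2}(β=2.7591) × two z-phases.
c=cos(2.7591/2)=0.190083, s=sin(2.7591/2)=0.981768; N=√[1·6·24·1]=12.000000
k: max(0,(2)−(-1))=3 … min(2+(2),2−(-1))=3
  k=3: (−1)^0·12.0000/(6)·0.1901^1·0.9818^3 = +0.359749
d^2_{-1,2}(2.7591) = +0.359749
Attach z-rotation phases: D = e^{-i(-1)(1.8658)}·(+0.359749)·e^{-i(2)(4.727)} = +0.094493-0.347117i

Re=0.0945 Im=-0.3471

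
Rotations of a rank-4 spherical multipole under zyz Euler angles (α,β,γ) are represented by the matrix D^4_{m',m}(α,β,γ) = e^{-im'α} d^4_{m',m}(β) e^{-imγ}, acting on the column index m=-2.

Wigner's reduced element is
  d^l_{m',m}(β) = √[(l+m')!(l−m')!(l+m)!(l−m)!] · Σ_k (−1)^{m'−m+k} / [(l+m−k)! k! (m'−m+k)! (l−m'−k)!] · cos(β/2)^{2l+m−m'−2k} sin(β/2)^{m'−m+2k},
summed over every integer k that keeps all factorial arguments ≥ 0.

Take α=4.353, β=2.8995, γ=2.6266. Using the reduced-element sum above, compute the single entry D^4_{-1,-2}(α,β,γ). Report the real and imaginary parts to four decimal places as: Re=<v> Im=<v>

First d^4_{-1,-2}(β=2.8995), then the phase factors e^{-i(-1)α} and e^{-i(-2)γ}:
c=cos(2.8995/2)=0.120751, s=sin(2.8995/2)=0.992683; N=√[6·120·2·720]=1018.233765
The bounds max(0,m−m')=0 and min(l+m,l−m')=2 give 3 terms
  k=0: (−1)^1·1018.2338/(240)·0.1208^7·0.9927^1 = -0.000002
  k=1: (−1)^2·1018.2338/(48)·0.1208^5·0.9927^3 = +0.000533
  k=2: (−1)^3·1018.2338/(72)·0.1208^3·0.9927^5 = -0.024002
d^4_{-1,-2}(2.8995) = -0.000002 +0.000533 -0.024002 = -0.023470
Phases: e^{-i·(-1)·4.353}=-0.351702-0.936112i, e^{-i·(-2)·2.6266}=+0.514831-0.857291i ⇒ D=+0.023085+0.004235i

Re=0.0231 Im=0.0042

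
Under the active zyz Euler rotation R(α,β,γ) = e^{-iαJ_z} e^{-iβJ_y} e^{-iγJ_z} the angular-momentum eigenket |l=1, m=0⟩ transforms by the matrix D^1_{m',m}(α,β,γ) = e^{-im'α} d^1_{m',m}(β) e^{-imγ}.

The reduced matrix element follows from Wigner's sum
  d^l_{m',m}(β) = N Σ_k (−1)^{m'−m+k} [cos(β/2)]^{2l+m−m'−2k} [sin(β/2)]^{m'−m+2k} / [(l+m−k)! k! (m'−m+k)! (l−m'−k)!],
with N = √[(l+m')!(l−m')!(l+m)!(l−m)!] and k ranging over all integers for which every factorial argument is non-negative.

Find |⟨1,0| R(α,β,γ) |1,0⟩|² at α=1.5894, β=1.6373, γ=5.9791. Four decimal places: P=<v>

Split into d^1_{0,0}(β=1.6373) × two z-phases.
c=cos(1.6373/2)=0.683208, s=sin(1.6373/2)=0.730224; N=√[1·1·1·1]=1.000000
k: max(0,(0)−(0))=0 … min(1+(0),1−(0))=1
  k=0: (−1)^0·1.0000/(1)·0.6832^2·0.7302^0 = +0.466773
  k=1: (−1)^1·1.0000/(1)·0.6832^0·0.7302^2 = -0.533227
d^1_{0,0}(1.6373) = +0.466773 -0.533227 = -0.066455
|D^1_{0,0}|² = |d^1_{0,0}(β)|² = (-0.066455)² = 0.004416 (the z-rotation phases have unit modulus)

P=0.0044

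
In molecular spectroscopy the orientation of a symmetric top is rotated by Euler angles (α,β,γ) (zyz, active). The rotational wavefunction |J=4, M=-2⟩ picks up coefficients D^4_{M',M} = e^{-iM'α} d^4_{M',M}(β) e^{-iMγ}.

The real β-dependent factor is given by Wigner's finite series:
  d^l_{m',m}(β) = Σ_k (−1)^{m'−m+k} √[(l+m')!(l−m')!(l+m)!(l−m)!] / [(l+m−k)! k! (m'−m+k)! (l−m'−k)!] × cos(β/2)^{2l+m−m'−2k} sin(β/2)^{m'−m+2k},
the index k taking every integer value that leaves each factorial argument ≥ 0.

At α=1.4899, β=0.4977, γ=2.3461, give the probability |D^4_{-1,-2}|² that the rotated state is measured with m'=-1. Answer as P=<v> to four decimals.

P=0.3364

Split into d^4_{-1,-2}(β=0.4977) × two z-phases.
Half-angle: c=0.969196, s=0.246290. N=√(6·120·2·720)=1018.233765
k: max(0,(-2)−(-1))=0 … min(4+(-2),4−(-1))=2
  k=0: (−1)^1·1018.2338/(240)·0.9692^7·0.2463^1 = -0.839391
  k=1: (−1)^2·1018.2338/(48)·0.9692^5·0.2463^3 = +0.271021
  k=2: (−1)^3·1018.2338/(72)·0.9692^3·0.2463^5 = -0.011668
d^4_{-1,-2}(0.4977) = -0.839391 +0.271021 -0.011668 = -0.580038
|D^4_{-1,-2}|² = |d^4_{-1,-2}(β)|² = (-0.580038)² = 0.336444 (the z-rotation phases have unit modulus)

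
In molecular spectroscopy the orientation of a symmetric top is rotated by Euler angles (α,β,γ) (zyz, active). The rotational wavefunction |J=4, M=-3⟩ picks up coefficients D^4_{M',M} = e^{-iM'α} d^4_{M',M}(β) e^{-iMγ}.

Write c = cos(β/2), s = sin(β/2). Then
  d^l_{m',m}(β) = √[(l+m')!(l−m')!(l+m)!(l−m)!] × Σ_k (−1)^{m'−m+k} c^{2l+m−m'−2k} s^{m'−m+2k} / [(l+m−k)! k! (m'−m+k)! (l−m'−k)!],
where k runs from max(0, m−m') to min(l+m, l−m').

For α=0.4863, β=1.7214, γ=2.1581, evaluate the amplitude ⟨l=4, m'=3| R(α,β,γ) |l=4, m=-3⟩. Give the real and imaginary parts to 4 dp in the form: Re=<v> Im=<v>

Re=0.1362 Im=-0.4355

First d^4_{3,-3}(β=1.7214), then the phase factors e^{-i(3)α} and e^{-i(-3)γ}:
With c≡cos(β/2)=0.651907 and s≡sin(β/2)=0.758299, N=[5040·1·1·5040]^{1/2}=5040.000000
Admissible k: 0..1 (factorial args all ≥0)
  k=0: (−1)^6·5040.0000/(720)·0.6519^2·0.7583^6 = +0.565604
  k=1: (−1)^7·5040.0000/(5040)·0.6519^0·0.7583^8 = -0.109326
d^4_{3,-3}(1.7214) = +0.565604 -0.109326 = +0.456278
Phases: e^{-i·(3)·0.4863}=+0.111663-0.993746i, e^{-i·(-3)·2.1581}=+0.981793+0.189953i ⇒ D=+0.136151-0.435491i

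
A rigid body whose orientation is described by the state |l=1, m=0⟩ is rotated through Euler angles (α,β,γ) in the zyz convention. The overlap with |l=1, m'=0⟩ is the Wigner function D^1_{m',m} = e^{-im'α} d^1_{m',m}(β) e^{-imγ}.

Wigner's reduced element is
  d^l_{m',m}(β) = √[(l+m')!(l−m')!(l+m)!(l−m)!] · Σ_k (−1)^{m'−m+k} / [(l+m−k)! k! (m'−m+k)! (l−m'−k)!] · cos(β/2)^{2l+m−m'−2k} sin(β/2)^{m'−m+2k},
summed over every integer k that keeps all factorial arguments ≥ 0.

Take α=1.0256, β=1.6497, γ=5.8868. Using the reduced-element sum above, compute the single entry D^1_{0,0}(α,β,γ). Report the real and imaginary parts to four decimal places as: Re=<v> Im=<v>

Re=-0.0788 Im=0.0000

D^1_{0,0}(1.0256,1.6497,5.8868) = e^{-i·0·1.0256}·d^1_{0,0}(1.6497)·e^{-i·0·5.8868}. Compute d first:
Half-angle: c=0.678667, s=0.734446. N=√(1·1·1·1)=1.000000
k∈{0,1} keeps every argument non-negative
  k=0: (−1)^0·1.0000/(1)·0.6787^2·0.7344^0 = +0.460589
  k=1: (−1)^1·1.0000/(1)·0.6787^0·0.7344^2 = -0.539411
d^1_{0,0}(1.6497) = +0.460589 -0.539411 = -0.078822
Phases: e^{-i·(0)·1.0256}=+1.000000+0.000000i, e^{-i·(0)·5.8868}=+1.000000+0.000000i ⇒ D=-0.078822+0.000000i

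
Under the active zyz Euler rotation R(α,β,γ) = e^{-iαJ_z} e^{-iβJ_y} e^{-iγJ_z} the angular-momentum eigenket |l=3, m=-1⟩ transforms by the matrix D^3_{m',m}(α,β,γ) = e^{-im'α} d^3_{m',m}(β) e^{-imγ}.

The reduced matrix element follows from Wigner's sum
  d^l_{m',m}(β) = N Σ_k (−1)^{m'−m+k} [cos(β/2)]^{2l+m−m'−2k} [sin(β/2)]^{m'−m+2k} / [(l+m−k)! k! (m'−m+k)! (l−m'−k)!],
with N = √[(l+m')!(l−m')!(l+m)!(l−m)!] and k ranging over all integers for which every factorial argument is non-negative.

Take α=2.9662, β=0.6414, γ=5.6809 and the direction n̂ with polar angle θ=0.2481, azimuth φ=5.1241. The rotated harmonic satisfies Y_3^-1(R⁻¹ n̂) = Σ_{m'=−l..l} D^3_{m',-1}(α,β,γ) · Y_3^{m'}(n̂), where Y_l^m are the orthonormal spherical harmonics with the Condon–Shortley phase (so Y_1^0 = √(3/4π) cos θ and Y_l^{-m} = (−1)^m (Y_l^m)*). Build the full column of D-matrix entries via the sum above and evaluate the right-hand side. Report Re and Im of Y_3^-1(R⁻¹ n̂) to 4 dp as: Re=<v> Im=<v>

Re=-0.3131 Im=0.1016

Need the full column D^3_{m',-1} for m'=−3..3 at α=2.9662, β=0.6414, γ=5.6809.
cos(β/2)=0.949015, sin(β/2)=0.315231
d^3_{-3,-1}: single k=2 term ⇒ +0.312173;  D = -0.133625+0.282128i
d^3_{-2,-1}: k∈[1..2] ⇒ +0.767351 -0.169331 = +0.598021;  D = +0.346363-0.487505i
d^3_{-1,-1}: k∈[0..2] ⇒ +0.730531 -0.644822 +0.053360 = +0.139068;  D = -0.099092+0.097574i
d^3_{0,-1}: k∈[0..2] ⇒ -0.840591 +0.278239 -0.010233 = -0.572586;  D = -0.471835+0.324385i
d^3_{1,-1}: k∈[0..2] ⇒ +0.483617 -0.071146 +0.000981 = +0.413452;  D = -0.376347+0.171187i
d^3_{2,-1}: k∈[0..1] ⇒ -0.169331 +0.009342 = -0.159989;  D = -0.154956+0.039814i
d^3_{3,-1}: single k=0 term ⇒ +0.034443;  D = -0.034344+0.002619i
Y_3^{m'}(θ=0.2481,φ=5.1241) and Σ D·Y over m':
  (-0.1336+0.2821i)·(-0.0058-0.0020i)  (+0.3464-0.4875i)·(-0.0406+0.0438i)  (-0.0991+0.0976i)·(+0.1175+0.2690i)  (-0.4718+0.3244i)·(+0.6144+0.0000i)  (-0.3763+0.1712i)·(-0.1175+0.2690i)  (-0.1550+0.0398i)·(-0.0406-0.0438i)  (-0.0343+0.0026i)·(+0.0058-0.0020i)
Y_3^-1(R⁻¹ n̂) = -0.313146+0.101635i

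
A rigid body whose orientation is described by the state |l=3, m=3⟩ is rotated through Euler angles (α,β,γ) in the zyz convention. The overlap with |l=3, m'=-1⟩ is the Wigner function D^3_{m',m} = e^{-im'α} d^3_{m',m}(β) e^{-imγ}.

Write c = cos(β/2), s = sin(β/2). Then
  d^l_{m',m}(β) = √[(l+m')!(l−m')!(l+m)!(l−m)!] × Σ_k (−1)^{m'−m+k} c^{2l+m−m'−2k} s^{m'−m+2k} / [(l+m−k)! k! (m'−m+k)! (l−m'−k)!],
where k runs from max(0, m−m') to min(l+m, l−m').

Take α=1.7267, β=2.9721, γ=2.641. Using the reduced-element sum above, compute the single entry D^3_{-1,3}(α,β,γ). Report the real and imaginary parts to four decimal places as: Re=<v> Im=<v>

D^3_{-1,3}(1.7267,2.9721,2.641) = e^{-i·-1·1.7267}·d^3_{-1,3}(2.9721)·e^{-i·3·2.641}. Compute d first:
c=cos(2.9721/2)=0.084645, s=sin(2.9721/2)=0.996411; N=√[2·24·720·1]=185.903201
k: max(0,(3)−(-1))=4 … min(3+(3),3−(-1))=4
  k=4: (−1)^0·185.9032/(48)·0.0846^2·0.9964^4 = +0.027353
d^3_{-1,3}(2.9721) = +0.027353
Phases: e^{-i·(-1)·1.7267}=-0.155273+0.987872i, e^{-i·(3)·2.641}=-0.068964-0.997619i ⇒ D=+0.027250+0.002374i

Re=0.0272 Im=0.0024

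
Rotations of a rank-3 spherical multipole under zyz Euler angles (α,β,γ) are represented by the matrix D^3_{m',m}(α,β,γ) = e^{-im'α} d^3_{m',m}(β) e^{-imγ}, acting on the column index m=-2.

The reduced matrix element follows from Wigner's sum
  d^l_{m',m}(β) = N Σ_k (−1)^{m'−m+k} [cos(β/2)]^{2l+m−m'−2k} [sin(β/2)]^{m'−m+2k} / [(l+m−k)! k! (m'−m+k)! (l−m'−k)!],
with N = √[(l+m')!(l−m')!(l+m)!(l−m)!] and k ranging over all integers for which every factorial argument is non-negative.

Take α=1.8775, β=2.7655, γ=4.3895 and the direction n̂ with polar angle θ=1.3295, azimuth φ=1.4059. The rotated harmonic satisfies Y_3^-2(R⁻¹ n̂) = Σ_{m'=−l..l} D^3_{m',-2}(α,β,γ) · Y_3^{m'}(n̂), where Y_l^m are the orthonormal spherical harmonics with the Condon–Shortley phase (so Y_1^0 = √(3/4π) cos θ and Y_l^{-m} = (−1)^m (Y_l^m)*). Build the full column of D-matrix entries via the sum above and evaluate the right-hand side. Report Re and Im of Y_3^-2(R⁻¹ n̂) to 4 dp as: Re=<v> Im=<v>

Re=-0.0007 Im=0.0967

Need the full column D^3_{m',-2} for m'=−3..3 at α=1.8775, β=2.7655, γ=4.3895.
cos(β/2)=0.186940, sin(β/2)=0.982371
d^3_{-3,-2}: single k=1 term ⇒ +0.000549;  D = -0.000149+0.000529i
d^3_{-2,-2}: k∈[0..1] ⇒ +0.000043 -0.005893 = -0.005850;  D = -0.005847+0.000189i
d^3_{-1,-2}: k∈[0..1] ⇒ -0.000709 +0.039171 = +0.038462;  D = -0.012793-0.036272i
d^3_{0,-2}: k∈[0..1] ⇒ +0.006455 -0.178266 = -0.171810;  D = +0.137213-0.103399i
d^3_{1,-2}: k∈[0..1] ⇒ -0.039171 +0.540855 = +0.501684;  D = +0.408800+0.290807i
d^3_{2,-2}: k∈[0..1] ⇒ +0.162734 -0.898781 = -0.736048;  D = -0.225667+0.700600i
d^3_{3,-2}: single k=0 term ⇒ -0.418944;  D = +0.418939+0.002056i
Y_3^{m'}(θ=1.3295,φ=1.4059) and Σ D·Y over m':
  (-0.0001+0.0005i)·(-0.1814+0.3362i)  (-0.0058+0.0002i)·(-0.2179-0.0746i)  (-0.0128-0.0363i)·(-0.0368+0.2212i)  (+0.1372-0.1034i)·(-0.2421+0.0000i)  (+0.4088+0.2908i)·(+0.0368+0.2212i)  (-0.2257+0.7006i)·(-0.2179+0.0746i)  (+0.4189+0.0021i)·(+0.1814+0.3362i)
Y_3^-2(R⁻¹ n̂) = -0.000652+0.096665i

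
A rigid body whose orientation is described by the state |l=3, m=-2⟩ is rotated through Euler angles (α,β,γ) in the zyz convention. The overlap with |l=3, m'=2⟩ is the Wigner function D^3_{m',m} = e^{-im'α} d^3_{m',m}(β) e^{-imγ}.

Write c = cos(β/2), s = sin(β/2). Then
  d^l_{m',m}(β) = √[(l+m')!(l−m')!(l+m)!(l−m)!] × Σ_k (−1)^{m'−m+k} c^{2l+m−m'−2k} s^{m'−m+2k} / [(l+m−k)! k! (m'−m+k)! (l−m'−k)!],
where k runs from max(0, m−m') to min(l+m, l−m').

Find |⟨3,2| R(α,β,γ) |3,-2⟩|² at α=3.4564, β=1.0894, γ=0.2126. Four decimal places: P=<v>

First d^3_{2,-2}(β=1.0894), then the phase factors e^{-i(2)α} and e^{-i(-2)γ}:
With c≡cos(β/2)=0.855283 and s≡sin(β/2)=0.518162, N=[120·1·1·120]^{1/2}=120.000000
k∈{0,1} keeps every argument non-negative
  k=0: (−1)^4·120.0000/(24)·0.8553^2·0.5182^4 = +0.263664
  k=1: (−1)^5·120.0000/(120)·0.8553^0·0.5182^6 = -0.019355
d^3_{2,-2}(1.0894) = +0.263664 -0.019355 = +0.244309
|D^3_{2,-2}|² = |d^3_{2,-2}(β)|² = (+0.244309)² = 0.059687 (the z-rotation phases have unit modulus)

P=0.0597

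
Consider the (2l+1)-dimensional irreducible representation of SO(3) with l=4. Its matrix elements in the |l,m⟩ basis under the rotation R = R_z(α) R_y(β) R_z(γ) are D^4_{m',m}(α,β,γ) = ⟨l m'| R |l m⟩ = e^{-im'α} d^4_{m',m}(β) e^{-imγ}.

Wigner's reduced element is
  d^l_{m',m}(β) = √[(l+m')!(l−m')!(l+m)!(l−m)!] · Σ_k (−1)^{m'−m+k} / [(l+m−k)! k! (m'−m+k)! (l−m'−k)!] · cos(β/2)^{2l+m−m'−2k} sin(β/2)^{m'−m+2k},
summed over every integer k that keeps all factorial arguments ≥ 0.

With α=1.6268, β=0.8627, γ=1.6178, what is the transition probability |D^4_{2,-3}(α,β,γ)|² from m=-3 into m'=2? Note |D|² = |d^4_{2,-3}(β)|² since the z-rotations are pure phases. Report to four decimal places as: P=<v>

P=0.0100

D^4_{2,-3}(1.6268,0.8627,1.6178) = e^{-i·2·1.6268}·d^4_{2,-3}(0.8627)·e^{-i·-3·1.6178}. Compute d first:
c=cos(0.8627/2)=0.908402, s=sin(0.8627/2)=0.418098; N=√[720·2·1·5040]=2693.993318
Admissible k: 0..1 (factorial args all ≥0)
  k=0: (−1)^5·2693.9933/(240)·0.9084^3·0.4181^5 = -0.107500
  k=1: (−1)^6·2693.9933/(720)·0.9084^1·0.4181^7 = +0.007591
d^4_{2,-3}(0.8627) = -0.107500 +0.007591 = -0.099909
|D^4_{2,-3}|² = |d^4_{2,-3}(β)|² = (-0.099909)² = 0.009982 (the z-rotation phases have unit modulus)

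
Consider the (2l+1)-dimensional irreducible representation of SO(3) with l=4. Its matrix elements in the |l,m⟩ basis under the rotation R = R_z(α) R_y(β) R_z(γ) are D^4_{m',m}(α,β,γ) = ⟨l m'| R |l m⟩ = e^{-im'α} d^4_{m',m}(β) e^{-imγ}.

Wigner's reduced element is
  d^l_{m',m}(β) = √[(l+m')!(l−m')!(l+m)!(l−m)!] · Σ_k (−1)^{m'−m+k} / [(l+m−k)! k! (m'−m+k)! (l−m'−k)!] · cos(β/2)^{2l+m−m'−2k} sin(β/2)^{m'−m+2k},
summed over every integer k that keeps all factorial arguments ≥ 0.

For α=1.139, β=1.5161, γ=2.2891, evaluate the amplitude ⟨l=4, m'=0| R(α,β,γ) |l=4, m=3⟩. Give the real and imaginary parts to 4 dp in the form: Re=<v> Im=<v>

First d^4_{0,3}(β=1.5161), then the phase factors e^{-i(0)α} and e^{-i(3)γ}:
c=cos(1.5161/2)=0.726178, s=sin(1.5161/2)=0.687507; N=√[24·24·5040·1]=1703.830978
The bounds max(0,m−m')=3 and min(l+m,l−m')=4 give 2 terms
  k=3: (−1)^0·1703.8310/(144)·0.7262^5·0.6875^3 = +0.776444
  k=4: (−1)^1·1703.8310/(144)·0.7262^3·0.6875^5 = -0.695950
d^4_{0,3}(1.5161) = +0.776444 -0.695950 = +0.080494
D = (+1.000000+0.000000i)·(+0.080494)·(+0.834201-0.551461i) = +0.067148-0.044390i

Re=0.0671 Im=-0.0444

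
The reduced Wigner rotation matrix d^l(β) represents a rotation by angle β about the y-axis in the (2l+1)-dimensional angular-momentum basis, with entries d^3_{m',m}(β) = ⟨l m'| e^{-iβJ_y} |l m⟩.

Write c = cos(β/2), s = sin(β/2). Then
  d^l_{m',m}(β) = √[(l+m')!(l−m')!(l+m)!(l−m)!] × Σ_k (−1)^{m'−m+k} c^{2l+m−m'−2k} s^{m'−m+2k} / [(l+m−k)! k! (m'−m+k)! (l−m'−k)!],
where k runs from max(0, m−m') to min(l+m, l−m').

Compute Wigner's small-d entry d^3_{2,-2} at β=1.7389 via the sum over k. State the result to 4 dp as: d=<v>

d^3_{2,-2}(β=1.7389) via Wigner's sum:
Half-angle: c=0.645247, s=0.763974. N=√(120·1·1·120)=120.000000
Admissible k: 0..1 (factorial args all ≥0)
  k=0: (−1)^4·120.0000/(24)·0.6452^2·0.7640^4 = +0.709147
  k=1: (−1)^5·120.0000/(120)·0.6452^0·0.7640^6 = -0.198825
d^3_{2,-2}(1.7389) = +0.709147 -0.198825 = +0.510322

d=0.5103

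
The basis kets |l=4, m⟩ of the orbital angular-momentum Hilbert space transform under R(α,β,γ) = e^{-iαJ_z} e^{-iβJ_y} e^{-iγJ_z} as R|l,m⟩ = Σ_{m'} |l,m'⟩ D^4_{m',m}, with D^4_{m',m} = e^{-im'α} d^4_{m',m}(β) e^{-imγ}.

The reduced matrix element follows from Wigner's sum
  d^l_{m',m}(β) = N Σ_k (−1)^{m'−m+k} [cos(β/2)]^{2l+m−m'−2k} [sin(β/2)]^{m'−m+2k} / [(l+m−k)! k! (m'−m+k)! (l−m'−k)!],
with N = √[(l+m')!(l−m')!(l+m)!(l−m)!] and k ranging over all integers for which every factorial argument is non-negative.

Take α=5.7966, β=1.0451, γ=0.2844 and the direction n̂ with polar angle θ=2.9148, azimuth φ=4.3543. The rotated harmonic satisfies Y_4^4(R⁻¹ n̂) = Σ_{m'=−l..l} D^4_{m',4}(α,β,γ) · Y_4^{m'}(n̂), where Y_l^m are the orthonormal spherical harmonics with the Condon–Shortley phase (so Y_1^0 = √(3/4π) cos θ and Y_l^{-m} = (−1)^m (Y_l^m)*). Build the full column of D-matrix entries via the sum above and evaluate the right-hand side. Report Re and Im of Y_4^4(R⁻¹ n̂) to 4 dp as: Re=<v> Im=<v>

Need the full column D^4_{m',4} for m'=−4..4 at α=5.7966, β=1.0451, γ=0.2844.
cos(β/2)=0.866549, sin(β/2)=0.499091
d^4_{-4,4}: single k=8 term ⇒ +0.003850;  D = -0.003843-0.000222i
d^4_{-3,4}: single k=7 term ⇒ +0.018906;  D = -0.016174-0.009789i
d^4_{-2,4}: single k=6 term ⇒ +0.061411;  D = -0.031572-0.052674i
d^4_{-1,4}: single k=5 term ⇒ +0.150791;  D = -0.008047-0.150576i
d^4_{0,4}: single k=4 term ⇒ +0.292713;  D = +0.122874-0.265675i
d^4_{1,4}: single k=3 term ⇒ +0.454570;  D = +0.361597-0.275467i
d^4_{2,4}: single k=2 term ⇒ +0.558083;  D = +0.550556-0.091352i
d^4_{3,4}: single k=1 term ⇒ +0.517938;  D = +0.491293+0.163986i
d^4_{4,4}: single k=0 term ⇒ +0.317941;  D = +0.219509+0.230004i
Y_4^{m'}(θ=2.9148,φ=4.3543) and Σ D·Y over m':
  (-0.0038-0.0002i)·(+0.0002+0.0011i)  (-0.0162-0.0098i)·(-0.0122+0.0066i)  (-0.0316-0.0527i)·(-0.0720-0.0627i)  (-0.0080-0.1506i)·(+0.1325-0.3539i)  (+0.1229-0.2657i)·(+0.6418+0.0000i)  (+0.3616-0.2755i)·(-0.1325-0.3539i)  (+0.5506-0.0914i)·(-0.0720+0.0627i)  (+0.4913+0.1640i)·(+0.0122+0.0066i)  (+0.2195+0.2300i)·(+0.0002-0.0011i)
Y_4^4(R⁻¹ n̂) = -0.150397-0.227198i

Re=-0.1504 Im=-0.2272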